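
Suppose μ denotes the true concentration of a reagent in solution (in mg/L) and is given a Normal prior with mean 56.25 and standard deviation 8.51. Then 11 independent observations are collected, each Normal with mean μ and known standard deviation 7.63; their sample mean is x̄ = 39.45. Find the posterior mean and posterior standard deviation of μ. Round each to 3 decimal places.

Prior precision 1/τ₀² = 1/8.51² = 0.0138083; data precision n/σ² = 11/7.63² = 0.188949.
Posterior precision = 0.0138083 + 0.188949 = 0.202757, giving posterior SD = 1/√0.202757 = 2.221.
Posterior mean = (0.0138083·56.25 + 0.188949·39.45) / 0.202757 = 40.594.

Posterior mean ≈ 40.594; posterior SD ≈ 2.221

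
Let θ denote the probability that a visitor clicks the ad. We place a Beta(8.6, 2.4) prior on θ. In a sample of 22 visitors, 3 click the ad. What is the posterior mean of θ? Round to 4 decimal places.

The binomial likelihood is conjugate to the Beta prior: with 3 successes and 19 failures, the posterior is Beta(8.6+3, 2.4+19) = Beta(11.6, 21.4).
Posterior mean = α/(α+β) = 11.6/33 = 0.3515.

Posterior mean ≈ 0.3515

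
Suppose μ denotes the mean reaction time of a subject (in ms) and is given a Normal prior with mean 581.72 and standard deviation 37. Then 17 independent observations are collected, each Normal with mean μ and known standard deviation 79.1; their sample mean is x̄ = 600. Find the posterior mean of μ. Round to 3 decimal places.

Prior precision 1/τ₀² = 1/37² = 0.00073046; data precision n/σ² = 17/79.1² = 0.00271704.
Posterior precision = 0.00073046 + 0.00271704 = 0.00344750.
Posterior mean = (0.00073046·581.72 + 0.00271704·600) / 0.00344750 = 596.127.

Posterior mean ≈ 596.127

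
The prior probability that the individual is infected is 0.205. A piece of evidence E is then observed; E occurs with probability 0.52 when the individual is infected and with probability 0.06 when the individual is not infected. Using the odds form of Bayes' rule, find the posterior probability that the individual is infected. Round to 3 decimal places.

Prior odds = 0.205/(1−0.205) = 0.25786.
Likelihood ratio for E = 0.52/0.06 = 8.6667.
Posterior odds = prior odds × LR = 2.2348.
Posterior probability = odds/(1+odds) = 2.2348/3.2348 = 0.691.

Posterior probability ≈ 0.691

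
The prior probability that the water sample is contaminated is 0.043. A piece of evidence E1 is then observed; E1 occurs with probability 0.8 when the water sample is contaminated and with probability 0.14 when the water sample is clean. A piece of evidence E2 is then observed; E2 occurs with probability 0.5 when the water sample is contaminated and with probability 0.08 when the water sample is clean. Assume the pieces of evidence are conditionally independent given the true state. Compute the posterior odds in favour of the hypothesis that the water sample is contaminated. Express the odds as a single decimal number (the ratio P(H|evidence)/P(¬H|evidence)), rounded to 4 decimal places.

Posterior odds ≈ 1.6047

Prior odds = 0.043/(1−0.043) = 0.044932. In log-odds, ln(0.044932) = -3.1026.
Add log likelihood ratios: ln(5.7143) + ln(6.2500) = 3.5756.
Posterior log-odds = 0.47295, so posterior odds = exp(0.47295) = 1.6047.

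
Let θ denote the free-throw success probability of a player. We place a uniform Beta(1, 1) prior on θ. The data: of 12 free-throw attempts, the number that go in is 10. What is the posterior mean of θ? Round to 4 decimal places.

Observing 10 successes and 2 failures updates Beta(1, 1) by adding the success and failure counts to the two shape parameters: α = 1+10 = 11, β = 1+2 = 3.
Posterior mean = α/(α+β) = 11/14 = 0.7857.

Posterior mean ≈ 0.7857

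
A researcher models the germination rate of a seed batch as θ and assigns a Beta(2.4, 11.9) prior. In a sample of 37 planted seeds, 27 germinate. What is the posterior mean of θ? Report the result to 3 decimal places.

Posterior mean ≈ 0.573

The binomial likelihood is conjugate to the Beta prior: with 27 successes and 10 failures, the posterior is Beta(2.4+27, 11.9+10) = Beta(29.4, 21.9).
E[θ | data] = 29.4/(29.4+21.9) = 0.573.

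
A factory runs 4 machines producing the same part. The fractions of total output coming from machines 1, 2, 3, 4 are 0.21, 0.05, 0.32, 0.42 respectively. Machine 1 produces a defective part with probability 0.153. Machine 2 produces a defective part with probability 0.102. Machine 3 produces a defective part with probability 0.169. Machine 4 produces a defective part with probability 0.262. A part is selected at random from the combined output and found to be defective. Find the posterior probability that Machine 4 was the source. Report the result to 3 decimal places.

Posterior probability ≈ 0.547

P(defective|M1) = 0.153; P(defective|M2) = 0.102; P(defective|M3) = 0.169; P(defective|M4) = 0.262.
Prior × likelihood for each source: 0.21·0.153=0.03213, 0.05·0.102=0.005100, 0.32·0.169=0.05408, 0.42·0.262=0.1100. Summing gives P(defective) = 0.20135.
P(Machine 4 | defective) = 0.1100 / 0.20135 = 0.547.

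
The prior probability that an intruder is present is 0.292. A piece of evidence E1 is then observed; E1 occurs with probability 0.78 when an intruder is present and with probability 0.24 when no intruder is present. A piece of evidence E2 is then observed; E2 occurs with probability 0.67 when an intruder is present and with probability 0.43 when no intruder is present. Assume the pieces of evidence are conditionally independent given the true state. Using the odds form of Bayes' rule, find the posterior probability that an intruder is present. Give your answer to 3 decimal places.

Posterior probability ≈ 0.676

Prior odds = 0.292/(1−0.292) = 0.41243.
Likelihood ratio for E1 = 0.78/0.24 = 3.2500.
Likelihood ratio for E2 = 0.67/0.43 = 1.5581.
Posterior odds = prior odds × LR₁ × LR₂ = 2.0885.
Posterior probability = odds/(1+odds) = 2.0885/3.0885 = 0.676.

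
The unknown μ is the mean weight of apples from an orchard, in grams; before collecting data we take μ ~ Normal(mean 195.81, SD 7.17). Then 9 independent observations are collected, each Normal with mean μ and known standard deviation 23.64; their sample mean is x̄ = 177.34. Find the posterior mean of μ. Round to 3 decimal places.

Posterior mean ≈ 187.444

With known σ, the Normal prior is conjugate. Weight on the data is w = (n/σ²)/(n/σ² + 1/τ₀²) = 0.0161045/(0.0161045+0.0194519) = 0.45293.
Posterior mean = w·x̄ + (1−w)·μ₀ = 0.45293·177.34 + 0.54707·195.81 = 187.444.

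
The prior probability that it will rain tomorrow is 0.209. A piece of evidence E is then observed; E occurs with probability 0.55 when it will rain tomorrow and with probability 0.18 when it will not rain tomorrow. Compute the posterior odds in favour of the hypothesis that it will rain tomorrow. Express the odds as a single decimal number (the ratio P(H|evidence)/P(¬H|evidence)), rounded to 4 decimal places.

Prior odds = 0.209/(1−0.209) = 0.26422. In log-odds, ln(0.26422) = -1.3310.
Add log likelihood ratio: ln(3.0556) = 1.1170.
Posterior log-odds = -0.21400, so posterior odds = exp(-0.21400) = 0.80735.

Posterior odds ≈ 0.8073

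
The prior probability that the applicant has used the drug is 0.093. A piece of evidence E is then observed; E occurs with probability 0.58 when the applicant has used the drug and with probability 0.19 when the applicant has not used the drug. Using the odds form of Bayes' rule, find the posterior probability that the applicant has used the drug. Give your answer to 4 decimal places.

Prior odds = 0.093/(1−0.093) = 0.10254.
Likelihood ratio for E = 0.58/0.19 = 3.0526.
Posterior odds = prior odds × LR = 0.31300.
Posterior probability = odds/(1+odds) = 0.31300/1.3130 = 0.2384.

Posterior probability ≈ 0.2384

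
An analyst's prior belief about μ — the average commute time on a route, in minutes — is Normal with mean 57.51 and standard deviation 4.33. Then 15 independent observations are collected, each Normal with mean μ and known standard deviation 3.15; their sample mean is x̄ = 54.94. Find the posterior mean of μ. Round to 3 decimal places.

Posterior mean ≈ 55.028

Prior precision 1/τ₀² = 1/4.33² = 0.0533365; data precision n/σ² = 15/3.15² = 1.51172.
Posterior precision = 0.0533365 + 1.51172 = 1.56505.
Posterior mean = (0.0533365·57.51 + 1.51172·54.94) / 1.56505 = 55.028.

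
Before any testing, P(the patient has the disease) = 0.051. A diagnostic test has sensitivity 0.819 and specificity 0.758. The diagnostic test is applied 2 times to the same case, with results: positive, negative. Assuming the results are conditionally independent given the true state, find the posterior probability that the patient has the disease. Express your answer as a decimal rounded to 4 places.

Posterior P(H) ≈ 0.0416

With H the event that the patient has the disease, the joint likelihood of the observed sequence is P(data|H) = 0.819·0.181 = 0.14824 and P(data|¬H) = 0.242·0.758 = 0.18344.
Bayes: P(H|data) = 0.051·0.14824 / (0.051·0.14824 + 0.949·0.18344) = 0.0075602/0.18164 = 0.0416.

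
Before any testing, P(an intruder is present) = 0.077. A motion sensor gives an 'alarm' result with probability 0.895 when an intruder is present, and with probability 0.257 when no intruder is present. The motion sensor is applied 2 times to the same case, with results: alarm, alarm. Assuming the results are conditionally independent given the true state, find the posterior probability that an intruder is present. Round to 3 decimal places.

With H the event that an intruder is present, the joint likelihood of the observed sequence is P(data|H) = 0.895·0.895 = 0.80102 and P(data|¬H) = 0.257·0.257 = 0.066049.
Bayes: P(H|data) = 0.077·0.80102 / (0.077·0.80102 + 0.923·0.066049) = 0.061679/0.12264 = 0.5029.

Posterior P(H) ≈ 0.503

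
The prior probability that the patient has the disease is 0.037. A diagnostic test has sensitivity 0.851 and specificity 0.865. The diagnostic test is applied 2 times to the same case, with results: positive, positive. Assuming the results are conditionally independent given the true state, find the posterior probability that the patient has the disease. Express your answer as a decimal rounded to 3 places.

Let H be the event that the patient has the disease; start with P(H) = 0.037. P('positive'|H) = 0.851, P('positive'|¬H) = 0.135.
Update on result 1 ('positive'): P(H) ← 0.851·0.0370 / (0.851·0.0370 + 0.135·0.9630) = 0.031487/0.16149 = 0.1950.
Update on result 2 ('positive'): P(H) ← 0.851·0.1950 / (0.851·0.1950 + 0.135·0.8050) = 0.16592/0.27460 = 0.6042.

Posterior P(H) ≈ 0.604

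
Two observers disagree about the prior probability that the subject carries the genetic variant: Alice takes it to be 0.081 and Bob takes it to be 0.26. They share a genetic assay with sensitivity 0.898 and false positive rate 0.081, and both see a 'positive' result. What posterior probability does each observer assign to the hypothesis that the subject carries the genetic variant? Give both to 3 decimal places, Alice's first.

The likelihood ratio for a 'positive' result is 0.898/0.081 = 11.086.
Alice: prior odds 0.081/0.919 = 0.088139; posterior odds 0.97715; posterior probability 0.494.
Bob: prior odds 0.26/0.74 = 0.35135; posterior odds 3.8952; posterior probability 0.796.

Alice: 0.494; Bob: 0.796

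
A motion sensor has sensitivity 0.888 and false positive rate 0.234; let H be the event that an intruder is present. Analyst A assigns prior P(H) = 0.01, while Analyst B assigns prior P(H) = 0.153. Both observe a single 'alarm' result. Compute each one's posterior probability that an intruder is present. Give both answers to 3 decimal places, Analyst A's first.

P('+'|H) = 0.888, P('+'|¬H) = 0.234.
Analyst A: numerator 0.888·0.01 = 0.0088800; evidence = 0.0088800+0.234·0.99 = 0.24054; posterior = 0.037.
Analyst B: numerator 0.888·0.153 = 0.13586; evidence = 0.13586+0.234·0.847 = 0.33406; posterior = 0.407.

Analyst A: 0.037; Analyst B: 0.407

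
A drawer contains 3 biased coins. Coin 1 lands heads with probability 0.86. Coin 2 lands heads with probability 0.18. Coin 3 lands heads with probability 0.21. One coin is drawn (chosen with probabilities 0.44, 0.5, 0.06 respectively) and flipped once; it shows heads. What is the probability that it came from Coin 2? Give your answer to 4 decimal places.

Posterior probability ≈ 0.1871

Tabulate prior·likelihood by source: [1] prior 0.44, lik 0.86, product 0.3784; [2] prior 0.5, lik 0.18, product 0.09000; [3] prior 0.06, lik 0.21, product 0.01260.
Normalizing constant = 0.48100; the posterior for Coin 2 is its product over the sum, 0.09000/0.48100 = 0.1871.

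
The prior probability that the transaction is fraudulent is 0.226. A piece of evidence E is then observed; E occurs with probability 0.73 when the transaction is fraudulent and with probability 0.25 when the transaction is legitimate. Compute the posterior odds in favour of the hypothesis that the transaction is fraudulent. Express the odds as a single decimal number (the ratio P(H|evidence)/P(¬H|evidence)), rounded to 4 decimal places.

Posterior odds ≈ 0.8526

Prior odds = 0.226/(1−0.226) = 0.29199. In log-odds, ln(0.29199) = -1.2310.
Add log likelihood ratio: ln(2.9200) = 1.0716.
Posterior log-odds = -0.15945, so posterior odds = exp(-0.15945) = 0.85261.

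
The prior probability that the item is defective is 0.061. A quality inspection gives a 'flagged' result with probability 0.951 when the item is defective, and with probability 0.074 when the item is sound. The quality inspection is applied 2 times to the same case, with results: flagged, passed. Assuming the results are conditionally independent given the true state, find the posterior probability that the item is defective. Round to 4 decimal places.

Posterior P(H) ≈ 0.0423

With H the event that the item is defective, the joint likelihood of the observed sequence is P(data|H) = 0.951·0.049 = 0.046599 and P(data|¬H) = 0.074·0.926 = 0.068524.
Bayes: P(H|data) = 0.061·0.046599 / (0.061·0.046599 + 0.939·0.068524) = 0.0028425/0.067187 = 0.0423.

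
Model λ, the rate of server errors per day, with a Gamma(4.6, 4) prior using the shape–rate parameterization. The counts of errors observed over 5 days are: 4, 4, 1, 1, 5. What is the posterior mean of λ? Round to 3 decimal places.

Total count ∑xᵢ = 15 over n = 5 days.
Gamma is conjugate to the Poisson likelihood: posterior is Gamma(shape = 4.6+15 = 19.6, rate = 4+5 = 9).
Posterior mean = shape/rate = 19.6/9 = 2.178.

Posterior mean ≈ 2.178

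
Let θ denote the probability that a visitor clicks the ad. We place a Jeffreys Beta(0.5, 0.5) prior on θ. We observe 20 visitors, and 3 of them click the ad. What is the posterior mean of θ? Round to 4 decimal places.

The binomial likelihood is conjugate to the Beta prior: with 3 successes and 17 failures, the posterior is Beta(0.5+3, 0.5+17) = Beta(3.5, 17.5).
E[θ | data] = 3.5/(3.5+17.5) = 0.1667.

Posterior mean ≈ 0.1667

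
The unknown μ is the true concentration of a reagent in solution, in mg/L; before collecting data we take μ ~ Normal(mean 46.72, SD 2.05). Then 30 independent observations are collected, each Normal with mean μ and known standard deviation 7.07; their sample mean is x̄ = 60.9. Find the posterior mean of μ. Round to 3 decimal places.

Posterior mean ≈ 56.874

Prior precision 1/τ₀² = 1/2.05² = 0.237954; data precision n/σ² = 30/7.07² = 0.600181.
Posterior precision = 0.237954 + 0.600181 = 0.838135.
Posterior mean = (0.237954·46.72 + 0.600181·60.9) / 0.838135 = 56.874.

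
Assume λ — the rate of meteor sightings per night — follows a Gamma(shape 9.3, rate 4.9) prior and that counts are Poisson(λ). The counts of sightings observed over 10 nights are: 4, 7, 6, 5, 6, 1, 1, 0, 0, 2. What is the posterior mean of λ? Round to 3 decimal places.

Posterior mean ≈ 2.772

Total count ∑xᵢ = 32 over n = 10 nights.
Gamma is conjugate to the Poisson likelihood: posterior is Gamma(shape = 9.3+32 = 41.3, rate = 4.9+10 = 14.9).
Posterior mean = shape/rate = 41.3/14.9 = 2.772.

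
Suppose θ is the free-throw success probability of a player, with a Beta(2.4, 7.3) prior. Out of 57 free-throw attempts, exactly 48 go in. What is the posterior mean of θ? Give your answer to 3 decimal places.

Posterior mean ≈ 0.756

The binomial likelihood is conjugate to the Beta prior: with 48 successes and 9 failures, the posterior is Beta(2.4+48, 7.3+9) = Beta(50.4, 16.3).
Posterior mean = α/(α+β) = 50.4/66.7 = 0.756.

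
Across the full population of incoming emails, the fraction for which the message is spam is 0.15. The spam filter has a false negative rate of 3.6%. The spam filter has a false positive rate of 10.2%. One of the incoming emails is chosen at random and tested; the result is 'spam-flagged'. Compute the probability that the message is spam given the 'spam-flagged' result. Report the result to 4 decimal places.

Let H be the event that the message is spam. P(H) = 0.15, so P(¬H) = 0.85. With E the 'spam-flagged' result, P(E|H) = 0.964 and P(E|¬H) = 0.102.
P(E) = 0.964·0.15 + 0.102·0.85 = 0.14460 + 0.086700 = 0.23130.
By Bayes' theorem, P(H|E) = 0.14460 / 0.23130 = 0.6252.

P(H | E) ≈ 0.6252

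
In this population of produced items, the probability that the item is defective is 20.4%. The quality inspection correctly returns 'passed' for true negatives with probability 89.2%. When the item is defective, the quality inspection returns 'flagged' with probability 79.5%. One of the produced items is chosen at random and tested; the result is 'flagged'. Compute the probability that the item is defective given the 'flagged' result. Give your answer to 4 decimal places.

P(H | E) ≈ 0.6536

Let H be the event that the item is defective. P(H) = 0.204, so P(¬H) = 0.796. With E the 'flagged' result, P(E|H) = 0.795 and P(E|¬H) = 0.108.
P(E) = 0.795·0.204 + 0.108·0.796 = 0.16218 + 0.085968 = 0.24815.
By Bayes' theorem, P(H|E) = 0.16218 / 0.24815 = 0.6536.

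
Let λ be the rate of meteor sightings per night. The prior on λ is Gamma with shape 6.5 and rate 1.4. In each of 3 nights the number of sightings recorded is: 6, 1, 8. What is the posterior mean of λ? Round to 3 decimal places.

The Poisson likelihood adds the total count to the shape and the number of exposure periods to the rate. Here ∑xᵢ = 15 and n = 3, so shape 6.5→21.5 and rate 1.4→4.4.
E[λ | data] = 21.5/4.4 = 4.886.

Posterior mean ≈ 4.886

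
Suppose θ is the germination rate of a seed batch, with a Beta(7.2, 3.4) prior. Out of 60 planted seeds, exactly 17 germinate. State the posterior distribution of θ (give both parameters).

Posterior: Beta(24.2, 46.4)

Observing 17 successes and 43 failures updates Beta(7.2, 3.4) by adding the success and failure counts to the two shape parameters: α = 7.2+17 = 24.2, β = 3.4+43 = 46.4.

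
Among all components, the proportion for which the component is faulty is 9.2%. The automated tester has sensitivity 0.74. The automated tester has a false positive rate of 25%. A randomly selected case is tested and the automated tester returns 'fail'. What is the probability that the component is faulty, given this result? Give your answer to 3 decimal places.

P(H | E) ≈ 0.231

Write H for 'the component is faulty'. Prior odds H:¬H = 0.092/0.908 = 0.10132. For the 'fail' outcome, the likelihood ratio is 0.74/0.25 = 2.9600.
Posterior odds = 0.10132 × 2.9600 = 0.29991, so P(H|E) = 0.29991/(1+0.29991) = 0.231.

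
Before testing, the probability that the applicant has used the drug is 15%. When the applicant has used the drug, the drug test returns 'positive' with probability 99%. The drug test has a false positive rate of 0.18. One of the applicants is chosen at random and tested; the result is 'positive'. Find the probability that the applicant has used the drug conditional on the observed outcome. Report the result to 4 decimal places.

P(H | E) ≈ 0.4925

Write H for 'the applicant has used the drug'. Prior odds H:¬H = 0.15/0.85 = 0.17647. For the 'positive' outcome, the likelihood ratio is 0.99/0.18 = 5.5000.
Posterior odds = 0.17647 × 5.5000 = 0.97059, so P(H|E) = 0.97059/(1+0.97059) = 0.4925.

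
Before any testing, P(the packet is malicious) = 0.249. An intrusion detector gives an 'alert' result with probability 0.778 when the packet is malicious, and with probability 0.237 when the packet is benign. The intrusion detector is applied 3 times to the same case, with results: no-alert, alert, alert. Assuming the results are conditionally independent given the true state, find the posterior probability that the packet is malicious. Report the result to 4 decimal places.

Let H be the event that the packet is malicious; start with P(H) = 0.249. P('alert'|H) = 0.778, P('alert'|¬H) = 0.237.
Update on result 1 ('no-alert'): P(H) ← 0.222·0.2490 / (0.222·0.2490 + 0.763·0.7510) = 0.055278/0.62829 = 0.0880.
Update on result 2 ('alert'): P(H) ← 0.778·0.0880 / (0.778·0.0880 + 0.237·0.9120) = 0.068450/0.28460 = 0.2405.
Update on result 3 ('alert'): P(H) ← 0.778·0.2405 / (0.778·0.2405 + 0.237·0.7595) = 0.18712/0.36712 = 0.5097.

Posterior P(H) ≈ 0.5097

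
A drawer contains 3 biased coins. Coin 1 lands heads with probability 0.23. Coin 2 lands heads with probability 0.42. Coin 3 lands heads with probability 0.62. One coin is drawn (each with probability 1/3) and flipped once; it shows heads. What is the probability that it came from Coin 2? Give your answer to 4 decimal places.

Posterior probability ≈ 0.3307

P(heads|C1) = 0.23; P(heads|C2) = 0.42; P(heads|C3) = 0.62.
Prior × likelihood for each source: 0.333333·0.23=0.07667, 0.333333·0.42=0.1400, 0.333333·0.62=0.2067. Summing gives P(heads) = 0.42333.
P(Coin 2 | heads) = 0.1400 / 0.42333 = 0.3307.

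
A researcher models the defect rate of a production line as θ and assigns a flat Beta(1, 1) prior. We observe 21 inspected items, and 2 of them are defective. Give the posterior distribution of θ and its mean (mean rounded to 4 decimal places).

Posterior: Beta(3, 20); mean ≈ 0.1304

The binomial likelihood is conjugate to the Beta prior: with 2 successes and 19 failures, the posterior is Beta(1+2, 1+19) = Beta(3, 20).
E[θ | data] = 3/(3+20) = 0.1304.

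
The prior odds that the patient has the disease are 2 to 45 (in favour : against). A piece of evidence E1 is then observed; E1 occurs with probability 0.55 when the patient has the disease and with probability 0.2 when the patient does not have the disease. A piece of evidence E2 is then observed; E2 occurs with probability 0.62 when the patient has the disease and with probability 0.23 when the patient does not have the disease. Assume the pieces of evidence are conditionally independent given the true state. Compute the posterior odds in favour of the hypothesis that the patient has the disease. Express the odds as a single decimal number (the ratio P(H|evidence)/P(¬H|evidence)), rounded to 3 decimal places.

Prior odds = 2/45 = 0.044444.
Likelihood ratio for E1 = 0.55/0.2 = 2.7500.
Likelihood ratio for E2 = 0.62/0.23 = 2.6957.
Posterior odds = prior odds × LR₁ × LR₂ = 0.32947.

Posterior odds ≈ 0.329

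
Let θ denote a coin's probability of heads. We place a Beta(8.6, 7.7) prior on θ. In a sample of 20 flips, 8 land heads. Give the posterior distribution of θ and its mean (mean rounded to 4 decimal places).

Posterior: Beta(16.6, 19.7); mean ≈ 0.4573

Observing 8 successes and 12 failures updates Beta(8.6, 7.7) by adding the success and failure counts to the two shape parameters: α = 8.6+8 = 16.6, β = 7.7+12 = 19.7.
E[θ | data] = 16.6/(16.6+19.7) = 0.4573.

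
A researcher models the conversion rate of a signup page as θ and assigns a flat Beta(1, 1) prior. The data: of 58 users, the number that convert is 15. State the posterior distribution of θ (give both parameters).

The binomial likelihood is conjugate to the Beta prior: with 15 successes and 43 failures, the posterior is Beta(1+15, 1+43) = Beta(16, 44).

Posterior: Beta(16, 44)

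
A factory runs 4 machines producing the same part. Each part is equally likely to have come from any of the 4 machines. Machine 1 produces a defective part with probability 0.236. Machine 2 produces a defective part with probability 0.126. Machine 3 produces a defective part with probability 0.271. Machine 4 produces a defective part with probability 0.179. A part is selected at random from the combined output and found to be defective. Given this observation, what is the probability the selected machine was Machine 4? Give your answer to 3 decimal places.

Posterior probability ≈ 0.220

P(defective|M1) = 0.236; P(defective|M2) = 0.126; P(defective|M3) = 0.271; P(defective|M4) = 0.179.
Prior × likelihood for each source: 0.25·0.236=0.05900, 0.25·0.126=0.03150, 0.25·0.271=0.06775, 0.25·0.179=0.04475. Summing gives P(defective) = 0.20300.
P(Machine 4 | defective) = 0.04475 / 0.20300 = 0.220.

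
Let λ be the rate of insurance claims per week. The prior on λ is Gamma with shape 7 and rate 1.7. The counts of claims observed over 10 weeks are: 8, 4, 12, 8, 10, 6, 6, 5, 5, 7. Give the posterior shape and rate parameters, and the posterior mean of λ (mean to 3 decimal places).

Posterior: Gamma(shape=78, rate=11.7); mean ≈ 6.667

Total count ∑xᵢ = 71 over n = 10 weeks.
Gamma is conjugate to the Poisson likelihood: posterior is Gamma(shape = 7+71 = 78, rate = 1.7+10 = 11.7).
Posterior mean = shape/rate = 78/11.7 = 6.667.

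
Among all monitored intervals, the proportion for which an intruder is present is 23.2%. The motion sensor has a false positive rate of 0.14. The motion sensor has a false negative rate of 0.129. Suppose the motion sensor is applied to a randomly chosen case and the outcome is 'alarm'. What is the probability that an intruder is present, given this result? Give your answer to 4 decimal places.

Let H be the event that an intruder is present. P(H) = 0.232, so P(¬H) = 0.768. With E the 'alarm' result, P(E|H) = 0.871 and P(E|¬H) = 0.14.
P(E) = 0.871·0.232 + 0.14·0.768 = 0.20207 + 0.10752 = 0.30959.
By Bayes' theorem, P(H|E) = 0.20207 / 0.30959 = 0.6527.

P(H | E) ≈ 0.6527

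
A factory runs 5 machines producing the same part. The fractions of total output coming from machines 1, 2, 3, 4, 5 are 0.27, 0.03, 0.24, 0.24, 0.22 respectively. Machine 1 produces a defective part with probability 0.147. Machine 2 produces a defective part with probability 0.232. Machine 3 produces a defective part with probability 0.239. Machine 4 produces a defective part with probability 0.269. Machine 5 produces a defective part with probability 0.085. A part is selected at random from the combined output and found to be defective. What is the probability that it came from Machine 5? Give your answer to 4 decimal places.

Posterior probability ≈ 0.0999

Tabulate prior·likelihood by source: [1] prior 0.27, lik 0.147, product 0.03969; [2] prior 0.03, lik 0.232, product 0.006960; [3] prior 0.24, lik 0.239, product 0.05736; [4] prior 0.24, lik 0.269, product 0.06456; [5] prior 0.22, lik 0.085, product 0.01870.
Normalizing constant = 0.18727; the posterior for Machine 5 is its product over the sum, 0.01870/0.18727 = 0.0999.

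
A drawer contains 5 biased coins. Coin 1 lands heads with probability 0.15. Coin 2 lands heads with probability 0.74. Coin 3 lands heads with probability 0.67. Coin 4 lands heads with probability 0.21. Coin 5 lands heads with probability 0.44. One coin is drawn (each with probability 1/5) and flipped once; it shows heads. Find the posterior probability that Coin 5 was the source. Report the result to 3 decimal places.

Posterior probability ≈ 0.199

Tabulate prior·likelihood by source: [1] prior 0.2, lik 0.15, product 0.03000; [2] prior 0.2, lik 0.74, product 0.1480; [3] prior 0.2, lik 0.67, product 0.1340; [4] prior 0.2, lik 0.21, product 0.04200; [5] prior 0.2, lik 0.44, product 0.08800.
Normalizing constant = 0.44200; the posterior for Coin 5 is its product over the sum, 0.08800/0.44200 = 0.199.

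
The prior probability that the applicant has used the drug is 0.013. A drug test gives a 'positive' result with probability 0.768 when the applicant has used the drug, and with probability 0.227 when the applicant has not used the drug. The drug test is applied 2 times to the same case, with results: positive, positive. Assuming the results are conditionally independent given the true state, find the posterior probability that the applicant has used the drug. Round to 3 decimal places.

Posterior P(H) ≈ 0.131

With H the event that the applicant has used the drug, the joint likelihood of the observed sequence is P(data|H) = 0.768·0.768 = 0.58982 and P(data|¬H) = 0.227·0.227 = 0.051529.
Bayes: P(H|data) = 0.013·0.58982 / (0.013·0.58982 + 0.987·0.051529) = 0.0076677/0.058527 = 0.1310.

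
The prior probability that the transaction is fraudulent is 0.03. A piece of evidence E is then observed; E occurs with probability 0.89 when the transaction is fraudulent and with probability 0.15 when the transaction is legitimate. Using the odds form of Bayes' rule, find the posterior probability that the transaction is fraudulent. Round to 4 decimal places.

Prior odds = 0.03/(1−0.03) = 0.030928.
Likelihood ratio for E = 0.89/0.15 = 5.9333.
Posterior odds = prior odds × LR = 0.18351.
Posterior probability = odds/(1+odds) = 0.18351/1.1835 = 0.1551.

Posterior probability ≈ 0.1551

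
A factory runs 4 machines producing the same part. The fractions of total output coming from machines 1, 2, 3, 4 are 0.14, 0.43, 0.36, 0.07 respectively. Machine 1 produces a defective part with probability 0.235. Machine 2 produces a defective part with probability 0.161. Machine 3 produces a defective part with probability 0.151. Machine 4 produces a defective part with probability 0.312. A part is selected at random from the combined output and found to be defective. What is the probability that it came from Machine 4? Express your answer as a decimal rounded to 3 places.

Posterior probability ≈ 0.122

P(defective|M1) = 0.235; P(defective|M2) = 0.161; P(defective|M3) = 0.151; P(defective|M4) = 0.312.
Prior × likelihood for each source: 0.14·0.235=0.03290, 0.43·0.161=0.06923, 0.36·0.151=0.05436, 0.07·0.312=0.02184. Summing gives P(defective) = 0.17833.
P(Machine 4 | defective) = 0.02184 / 0.17833 = 0.122.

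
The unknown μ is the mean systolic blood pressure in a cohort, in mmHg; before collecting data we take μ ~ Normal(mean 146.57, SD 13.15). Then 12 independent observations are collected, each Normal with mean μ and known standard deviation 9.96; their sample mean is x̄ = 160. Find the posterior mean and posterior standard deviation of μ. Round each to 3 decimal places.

Prior precision 1/τ₀² = 1/13.15² = 0.00578294; data precision n/σ² = 12/9.96² = 0.120966.
Posterior precision = 0.00578294 + 0.120966 = 0.126749, giving posterior SD = 1/√0.126749 = 2.809.
Posterior mean = (0.00578294·146.57 + 0.120966·160) / 0.126749 = 159.387.

Posterior mean ≈ 159.387; posterior SD ≈ 2.809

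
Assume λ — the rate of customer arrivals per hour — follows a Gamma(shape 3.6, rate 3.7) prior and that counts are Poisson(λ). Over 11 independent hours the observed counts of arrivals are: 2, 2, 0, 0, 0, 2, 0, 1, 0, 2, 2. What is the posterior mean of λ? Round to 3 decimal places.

Posterior mean ≈ 0.993

Total count ∑xᵢ = 11 over n = 11 hours.
Gamma is conjugate to the Poisson likelihood: posterior is Gamma(shape = 3.6+11 = 14.6, rate = 3.7+11 = 14.7).
E[λ | data] = 14.6/14.7 = 0.993.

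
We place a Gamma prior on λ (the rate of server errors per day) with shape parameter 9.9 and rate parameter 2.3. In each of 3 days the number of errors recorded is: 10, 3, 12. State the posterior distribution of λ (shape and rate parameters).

Total count ∑xᵢ = 25 over n = 3 days.
Gamma is conjugate to the Poisson likelihood: posterior is Gamma(shape = 9.9+25 = 34.9, rate = 2.3+3 = 5.3).

Posterior: Gamma(shape=34.9, rate=5.3)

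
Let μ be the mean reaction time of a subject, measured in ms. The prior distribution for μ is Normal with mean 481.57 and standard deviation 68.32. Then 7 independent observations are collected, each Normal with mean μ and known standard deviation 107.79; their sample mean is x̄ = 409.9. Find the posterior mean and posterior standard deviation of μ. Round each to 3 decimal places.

Prior precision 1/τ₀² = 1/68.32² = 0.00021424; data precision n/σ² = 7/107.79² = 0.00060248.
Posterior precision = 0.00021424 + 0.00060248 = 0.00081672, giving posterior SD = 1/√0.00081672 = 34.992.
Posterior mean = (0.00021424·481.57 + 0.00060248·409.9) / 0.00081672 = 428.700.

Posterior mean ≈ 428.700; posterior SD ≈ 34.992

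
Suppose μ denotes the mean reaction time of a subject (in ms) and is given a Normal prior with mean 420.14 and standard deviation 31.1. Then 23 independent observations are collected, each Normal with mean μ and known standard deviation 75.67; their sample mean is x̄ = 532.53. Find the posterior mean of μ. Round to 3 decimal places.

With known σ, the Normal prior is conjugate. Weight on the data is w = (n/σ²)/(n/σ² + 1/τ₀²) = 0.00401680/(0.00401680+0.00103390) = 0.79530.
Posterior mean = w·x̄ + (1−w)·μ₀ = 0.79530·532.53 + 0.20470·420.14 = 509.523.

Posterior mean ≈ 509.523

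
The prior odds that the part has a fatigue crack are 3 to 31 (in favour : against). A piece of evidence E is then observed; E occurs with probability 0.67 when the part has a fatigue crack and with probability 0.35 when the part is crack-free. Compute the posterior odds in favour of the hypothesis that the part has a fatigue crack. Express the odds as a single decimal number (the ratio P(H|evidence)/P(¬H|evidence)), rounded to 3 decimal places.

Prior odds = 3/31 = 0.096774. In log-odds, ln(0.096774) = -2.3354.
Add log likelihood ratio: ln(1.9143) = 0.64934.
Posterior log-odds = -1.6860, so posterior odds = exp(-1.6860) = 0.18525.

Posterior odds ≈ 0.185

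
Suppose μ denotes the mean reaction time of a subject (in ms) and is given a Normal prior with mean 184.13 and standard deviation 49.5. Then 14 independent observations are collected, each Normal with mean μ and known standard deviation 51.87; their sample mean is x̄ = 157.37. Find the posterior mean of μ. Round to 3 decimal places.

With known σ, the Normal prior is conjugate. Weight on the data is w = (n/σ²)/(n/σ² + 1/τ₀²) = 0.00520350/(0.00520350+0.00040812) = 0.92727.
Posterior mean = w·x̄ + (1−w)·μ₀ = 0.92727·157.37 + 0.072728·184.13 = 159.316.

Posterior mean ≈ 159.316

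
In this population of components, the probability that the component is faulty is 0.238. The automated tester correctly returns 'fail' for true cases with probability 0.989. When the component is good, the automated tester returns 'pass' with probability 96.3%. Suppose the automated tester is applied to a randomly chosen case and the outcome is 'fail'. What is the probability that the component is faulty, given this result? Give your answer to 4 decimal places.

Write H for 'the component is faulty'. Prior odds H:¬H = 0.238/0.762 = 0.31234. For the 'fail' outcome, the likelihood ratio is 0.989/0.037 = 26.730.
Posterior odds = 0.31234 × 26.730 = 8.3487, so P(H|E) = 8.3487/(1+8.3487) = 0.8930.

P(H | E) ≈ 0.8930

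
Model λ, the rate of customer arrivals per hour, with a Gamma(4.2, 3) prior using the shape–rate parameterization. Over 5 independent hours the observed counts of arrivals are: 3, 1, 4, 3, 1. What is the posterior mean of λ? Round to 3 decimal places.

The Poisson likelihood adds the total count to the shape and the number of exposure periods to the rate. Here ∑xᵢ = 12 and n = 5, so shape 4.2→16.2 and rate 3→8.
Posterior mean = shape/rate = 16.2/8 = 2.025.

Posterior mean ≈ 2.025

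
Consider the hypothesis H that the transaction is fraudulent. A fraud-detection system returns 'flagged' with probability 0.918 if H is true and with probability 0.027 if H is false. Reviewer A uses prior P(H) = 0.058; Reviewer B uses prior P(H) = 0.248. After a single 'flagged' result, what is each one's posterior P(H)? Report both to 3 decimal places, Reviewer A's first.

Reviewer A: 0.677; Reviewer B: 0.918

P('+'|H) = 0.918, P('+'|¬H) = 0.027.
Reviewer A: numerator 0.918·0.058 = 0.053244; evidence = 0.053244+0.027·0.942 = 0.078678; posterior = 0.677.
Reviewer B: numerator 0.918·0.248 = 0.22766; evidence = 0.22766+0.027·0.752 = 0.24797; posterior = 0.918.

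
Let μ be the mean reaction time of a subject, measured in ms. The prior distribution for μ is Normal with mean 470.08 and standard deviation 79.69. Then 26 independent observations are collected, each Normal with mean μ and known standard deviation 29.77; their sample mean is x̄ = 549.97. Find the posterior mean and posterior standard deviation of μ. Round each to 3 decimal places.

Posterior mean ≈ 549.543; posterior SD ≈ 5.823

With known σ, the Normal prior is conjugate. Weight on the data is w = (n/σ²)/(n/σ² + 1/τ₀²) = 0.0293370/(0.0293370+0.00015747) = 0.99466.
Posterior mean = w·x̄ + (1−w)·μ₀ = 0.99466·549.97 + 0.0053389·470.08 = 549.543. Posterior variance = 1/(0.0293370+0.00015747) = 33.9047, so SD = 5.823.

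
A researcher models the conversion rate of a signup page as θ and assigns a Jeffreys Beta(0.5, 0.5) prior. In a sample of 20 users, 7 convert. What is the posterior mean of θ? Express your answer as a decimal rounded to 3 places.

Observing 7 successes and 13 failures updates Beta(0.5, 0.5) by adding the success and failure counts to the two shape parameters: α = 0.5+7 = 7.5, β = 0.5+13 = 13.5.
Posterior mean = α/(α+β) = 7.5/21 = 0.357.

Posterior mean ≈ 0.357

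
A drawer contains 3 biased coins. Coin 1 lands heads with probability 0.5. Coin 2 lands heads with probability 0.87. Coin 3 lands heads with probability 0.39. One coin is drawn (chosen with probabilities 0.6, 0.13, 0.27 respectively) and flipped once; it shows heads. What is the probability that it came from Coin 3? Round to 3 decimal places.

Posterior probability ≈ 0.203

P(heads|C1) = 0.5; P(heads|C2) = 0.87; P(heads|C3) = 0.39.
Prior × likelihood for each source: 0.6·0.5=0.3000, 0.13·0.87=0.1131, 0.27·0.39=0.1053. Summing gives P(heads) = 0.51840.
P(Coin 3 | heads) = 0.1053 / 0.51840 = 0.203.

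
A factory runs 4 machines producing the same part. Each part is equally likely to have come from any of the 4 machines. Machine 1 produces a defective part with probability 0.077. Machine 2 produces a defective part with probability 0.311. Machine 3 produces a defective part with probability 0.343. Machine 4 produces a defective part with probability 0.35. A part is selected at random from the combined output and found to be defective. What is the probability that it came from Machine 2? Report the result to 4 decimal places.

Posterior probability ≈ 0.2877

Tabulate prior·likelihood by source: [1] prior 0.25, lik 0.077, product 0.01925; [2] prior 0.25, lik 0.311, product 0.07775; [3] prior 0.25, lik 0.343, product 0.08575; [4] prior 0.25, lik 0.35, product 0.08750.
Normalizing constant = 0.27025; the posterior for Machine 2 is its product over the sum, 0.07775/0.27025 = 0.2877.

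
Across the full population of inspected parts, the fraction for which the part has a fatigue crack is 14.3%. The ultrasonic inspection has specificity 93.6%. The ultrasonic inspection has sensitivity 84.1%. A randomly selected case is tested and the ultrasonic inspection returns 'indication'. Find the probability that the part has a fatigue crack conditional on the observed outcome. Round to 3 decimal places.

P(H | E) ≈ 0.687

Write H for 'the part has a fatigue crack'. Prior odds H:¬H = 0.143/0.857 = 0.16686. For the 'indication' outcome, the likelihood ratio is 0.841/0.064 = 13.141.
Posterior odds = 0.16686 × 13.141 = 2.1927, so P(H|E) = 2.1927/(1+2.1927) = 0.687.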